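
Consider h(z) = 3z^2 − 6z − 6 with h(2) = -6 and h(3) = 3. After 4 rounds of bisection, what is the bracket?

midpoint 2.5: h = -2.25 < 0 → [2.5, 3]
midpoint 2.75: h = 0.1875 > 0 → [2.5, 2.75]
midpoint 2.625: h = -1.078125 < 0 → [2.625, 2.75]
midpoint 2.6875: h = -0.457 < 0 → [2.6875, 2.75]

[2.6875, 2.75]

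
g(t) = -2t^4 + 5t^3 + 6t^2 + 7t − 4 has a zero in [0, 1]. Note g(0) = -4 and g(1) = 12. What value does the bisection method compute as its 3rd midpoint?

0.375

t = 0.5 gives g = 1.5, positive; keep [0, 0.5]
t = 0.25 gives g = -1.804688, negative; keep [0.25, 0.5]
t = 0.375 gives g = -0.307129, negative; keep [0.375, 0.5]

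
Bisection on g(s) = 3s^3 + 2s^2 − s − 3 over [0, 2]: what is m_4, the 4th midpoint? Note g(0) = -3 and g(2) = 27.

0.875

g(1) = 1 > 0, so the root lies in [0, 1]
g(0.5) = -2.625 < 0, so the root lies in [0.5, 1]
g(0.75) = -1.359375 < 0, so the root lies in [0.75, 1]
g(0.875) = -0.334 < 0, so the root lies in [0.875, 1]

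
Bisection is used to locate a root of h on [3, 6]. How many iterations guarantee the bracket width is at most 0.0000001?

25

Width after n steps is 3/2^n. Need 2^n ≥ 3/0.0000001 = 30000000.
2^24 = 16777216 < 30000000 ≤ 2^25 = 33554432, so n = 25.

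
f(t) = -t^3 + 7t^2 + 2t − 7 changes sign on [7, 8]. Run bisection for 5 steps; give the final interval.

midpoint 7.5: f = -20.125 < 0 → [7, 7.5]
midpoint 7.25: f = -5.640625 < 0 → [7, 7.25]
midpoint 7.125: f = 0.904297 > 0 → [7.125, 7.25]
midpoint 7.1875: f = -2.3113 < 0 → [7.125, 7.1875]
midpoint 7.15625: f = -0.6894 < 0 → [7.125, 7.15625]

[7.125, 7.15625]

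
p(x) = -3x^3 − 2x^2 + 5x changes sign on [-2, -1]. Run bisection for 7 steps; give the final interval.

p(-1.5) = -1.875 < 0, so the root lies in [-2, -1.5]
p(-1.75) = 1.203125 > 0, so the root lies in [-1.75, -1.5]
p(-1.625) = -0.533203 < 0, so the root lies in [-1.75, -1.625]
p(-1.6875) = 0.2834 > 0, so the root lies in [-1.6875, -1.625]
p(-1.65625) = -0.1375 < 0, so the root lies in [-1.6875, -1.65625]
p(-1.671875) = 0.0698 > 0, so the root lies in [-1.671875, -1.65625]
p(-1.6640625) = -0.0346 < 0, so the root lies in [-1.671875, -1.6640625]

[-1.671875, -1.6640625]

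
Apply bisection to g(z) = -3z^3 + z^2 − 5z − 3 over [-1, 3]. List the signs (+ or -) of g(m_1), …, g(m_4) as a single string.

--+-

m = 1, g(m) = -10 (−); new bracket [-1, 1]
m = 0, g(m) = -3 (−); new bracket [-1, 0]
m = -0.5, g(m) = 0.125 (+); new bracket [-0.5, 0]
m = -0.25, g(m) = -1.6406 (−); new bracket [-0.5, -0.25]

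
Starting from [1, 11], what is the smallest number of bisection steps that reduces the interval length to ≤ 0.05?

8

Width after n steps is 10/2^n. Need 2^n ≥ 10/0.05 = 200.
2^7 = 128 < 200 ≤ 2^8 = 256, so n = 8.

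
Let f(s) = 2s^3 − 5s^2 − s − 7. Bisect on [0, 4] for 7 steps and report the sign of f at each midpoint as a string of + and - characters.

--++++-

f(2) = -13 < 0, so the root lies in [2, 4]
f(3) = -1 < 0, so the root lies in [3, 4]
f(3.5) = 14 > 0, so the root lies in [3, 3.5]
f(3.25) = 5.5938 > 0, so the root lies in [3, 3.25]
f(3.125) = 2.082 > 0, so the root lies in [3, 3.125]
f(3.0625) = 0.4888 > 0, so the root lies in [3, 3.0625]
f(3.03125) = -0.2685 < 0, so the root lies in [3.03125, 3.0625]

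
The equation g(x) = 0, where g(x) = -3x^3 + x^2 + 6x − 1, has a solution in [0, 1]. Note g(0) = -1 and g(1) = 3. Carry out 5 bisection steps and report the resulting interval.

g(0.5) = 1.875 > 0, so the root lies in [0, 0.5]
g(0.25) = 0.515625 > 0, so the root lies in [0, 0.25]
g(0.125) = -0.240234 < 0, so the root lies in [0.125, 0.25]
g(0.1875) = 0.1404 > 0, so the root lies in [0.125, 0.1875]
g(0.15625) = -0.0495 < 0, so the root lies in [0.15625, 0.1875]

[0.15625, 0.1875]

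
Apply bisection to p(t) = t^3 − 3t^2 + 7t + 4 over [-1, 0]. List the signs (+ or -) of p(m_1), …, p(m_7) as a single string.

-+++-++

midpoint -0.5: p = -0.375 < 0 → [-0.5, 0]
midpoint -0.25: p = 2.046875 > 0 → [-0.5, -0.25]
midpoint -0.375: p = 0.900391 > 0 → [-0.5, -0.375]
midpoint -0.4375: p = 0.2795 > 0 → [-0.5, -0.4375]
midpoint -0.46875: p = -0.0434 < 0 → [-0.46875, -0.4375]
midpoint -0.453125: p = 0.1191 > 0 → [-0.46875, -0.453125]
midpoint -0.4609375: p = 0.0381 > 0 → [-0.46875, -0.4609375]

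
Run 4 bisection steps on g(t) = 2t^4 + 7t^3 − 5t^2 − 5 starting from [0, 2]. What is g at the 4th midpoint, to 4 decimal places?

midpoint 1: g = -1 < 0 → [1, 2]
midpoint 1.5: g = 17.5 > 0 → [1, 1.5]
midpoint 1.25: g = 5.742188 > 0 → [1, 1.25]
midpoint 1.125: g = 1.8423 > 0 → [1, 1.125]

1.8423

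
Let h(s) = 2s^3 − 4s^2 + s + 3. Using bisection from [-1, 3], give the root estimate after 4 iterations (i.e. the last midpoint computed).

-0.75

midpoint 1: h = 2 > 0 → [-1, 1]
midpoint 0: h = 3 > 0 → [-1, 0]
midpoint -0.5: h = 1.25 > 0 → [-1, -0.5]
midpoint -0.75: h = -0.8438 < 0 → [-0.75, -0.5]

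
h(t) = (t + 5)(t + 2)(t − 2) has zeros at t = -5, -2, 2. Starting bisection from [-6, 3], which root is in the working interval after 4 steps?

m = -1.5, h(m) = -6.125 (−); new bracket [-1.5, 3]
m = 0.75, h(m) = -19.765625 (−); new bracket [0.75, 3]
m = 1.875, h(m) = -3.330078 (−); new bracket [1.875, 3]
m = 2.4375, h(m) = 14.4392 (+); new bracket [1.875, 2.4375]

2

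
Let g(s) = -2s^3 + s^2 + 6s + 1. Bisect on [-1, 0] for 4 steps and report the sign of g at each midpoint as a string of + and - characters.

--+-

midpoint -0.5: g = -1.5 < 0 → [-0.5, 0]
midpoint -0.25: g = -0.40625 < 0 → [-0.25, 0]
midpoint -0.125: g = 0.269531 > 0 → [-0.25, -0.125]
midpoint -0.1875: g = -0.0767 < 0 → [-0.1875, -0.125]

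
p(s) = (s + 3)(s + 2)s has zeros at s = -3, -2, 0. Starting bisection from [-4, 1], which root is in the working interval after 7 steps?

0

s = -1.5 gives p = -1.125, negative; keep [-1.5, 1]
s = -0.25 gives p = -1.203125, negative; keep [-0.25, 1]
s = 0.375 gives p = 3.005859, positive; keep [-0.25, 0.375]
s = 0.0625 gives p = 0.3948, positive; keep [-0.25, 0.0625]
s = -0.09375 gives p = -0.5194, negative; keep [-0.09375, 0.0625]
s = -0.015625 gives p = -0.0925, negative; keep [-0.015625, 0.0625]
s = 0.0234375 gives p = 0.1434, positive; keep [-0.015625, 0.0234375]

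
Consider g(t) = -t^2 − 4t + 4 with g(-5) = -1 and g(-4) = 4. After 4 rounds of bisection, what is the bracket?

[-4.875, -4.8125]

midpoint -4.5: g = 1.75 > 0 → [-5, -4.5]
midpoint -4.75: g = 0.4375 > 0 → [-5, -4.75]
midpoint -4.875: g = -0.265625 < 0 → [-4.875, -4.75]
midpoint -4.8125: g = 0.0898 > 0 → [-4.875, -4.8125]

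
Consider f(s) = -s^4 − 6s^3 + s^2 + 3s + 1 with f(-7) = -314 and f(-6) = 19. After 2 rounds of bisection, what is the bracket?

[-6.25, -6]

midpoint -6.5: f = -113.5625 < 0 → [-6.5, -6]
midpoint -6.25: f = -39.722656 < 0 → [-6.25, -6]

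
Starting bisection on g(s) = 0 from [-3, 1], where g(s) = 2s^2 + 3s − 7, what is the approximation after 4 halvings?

-2.75

midpoint -1: g = -8 < 0 → [-3, -1]
midpoint -2: g = -5 < 0 → [-3, -2]
midpoint -2.5: g = -2 < 0 → [-3, -2.5]
midpoint -2.75: g = -0.125 < 0 → [-3, -2.75]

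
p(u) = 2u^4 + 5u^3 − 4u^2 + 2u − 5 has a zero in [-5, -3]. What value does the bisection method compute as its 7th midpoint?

-3.265625

u = -4 gives p = 115, positive; keep [-4, -3]
u = -3.5 gives p = 24.75, positive; keep [-3.5, -3]
u = -3.25 gives p = -2.257812, negative; keep [-3.5, -3.25]
u = -3.375 gives p = 9.9634, positive; keep [-3.375, -3.25]
u = -3.3125 gives p = 3.5481, positive; keep [-3.3125, -3.25]
u = -3.28125 gives p = 0.571, positive; keep [-3.28125, -3.25]
u = -3.265625 gives p = -0.8617, negative; keep [-3.28125, -3.265625]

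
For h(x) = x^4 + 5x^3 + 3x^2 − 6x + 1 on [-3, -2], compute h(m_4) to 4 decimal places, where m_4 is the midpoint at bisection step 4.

x = -2.5 gives h = -4.3125, negative; keep [-2.5, -2]
x = -2.25 gives h = -1.636719, negative; keep [-2.25, -2]
x = -2.125 gives h = -0.290771, negative; keep [-2.125, -2]
x = -2.0625 gives h = 0.364, positive; keep [-2.125, -2.0625]

0.3640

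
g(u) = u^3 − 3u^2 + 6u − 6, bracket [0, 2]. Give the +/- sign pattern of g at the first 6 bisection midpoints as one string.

--++--

u = 1 gives g = -2, negative; keep [1, 2]
u = 1.5 gives g = -0.375, negative; keep [1.5, 2]
u = 1.75 gives g = 0.671875, positive; keep [1.5, 1.75]
u = 1.625 gives g = 0.1191, positive; keep [1.5, 1.625]
u = 1.5625 gives g = -0.1345, negative; keep [1.5625, 1.625]
u = 1.59375 gives g = -0.0094, negative; keep [1.59375, 1.625]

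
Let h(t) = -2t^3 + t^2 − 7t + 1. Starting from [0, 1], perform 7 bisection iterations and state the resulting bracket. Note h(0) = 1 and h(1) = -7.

[0.140625, 0.1484375]

midpoint 0.5: h = -2.5 < 0 → [0, 0.5]
midpoint 0.25: h = -0.71875 < 0 → [0, 0.25]
midpoint 0.125: h = 0.136719 > 0 → [0.125, 0.25]
midpoint 0.1875: h = -0.2905 < 0 → [0.125, 0.1875]
midpoint 0.15625: h = -0.077 < 0 → [0.125, 0.15625]
midpoint 0.140625: h = 0.0298 > 0 → [0.140625, 0.15625]
midpoint 0.1484375: h = -0.0236 < 0 → [0.140625, 0.1484375]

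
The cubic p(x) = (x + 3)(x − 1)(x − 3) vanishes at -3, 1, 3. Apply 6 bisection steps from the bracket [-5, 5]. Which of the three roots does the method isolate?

-3

x = 0 gives p = 9, positive; keep [-5, 0]
x = -2.5 gives p = 9.625, positive; keep [-5, -2.5]
x = -3.75 gives p = -24.046875, negative; keep [-3.75, -2.5]
x = -3.125 gives p = -3.1582, negative; keep [-3.125, -2.5]
x = -2.8125 gives p = 4.155, positive; keep [-3.125, -2.8125]
x = -2.96875 gives p = 0.7403, positive; keep [-3.125, -2.96875]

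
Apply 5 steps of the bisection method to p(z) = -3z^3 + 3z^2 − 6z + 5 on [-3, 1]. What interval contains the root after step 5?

p(-1) = 17 > 0, so the root lies in [-1, 1]
p(0) = 5 > 0, so the root lies in [0, 1]
p(0.5) = 2.375 > 0, so the root lies in [0.5, 1]
p(0.75) = 0.9219 > 0, so the root lies in [0.75, 1]
p(0.875) = 0.0371 > 0, so the root lies in [0.875, 1]

[0.875, 1]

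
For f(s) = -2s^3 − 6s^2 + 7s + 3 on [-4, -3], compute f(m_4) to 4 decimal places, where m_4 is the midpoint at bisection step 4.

midpoint -3.5: f = -9.25 < 0 → [-4, -3.5]
midpoint -3.75: f = -2.15625 < 0 → [-4, -3.75]
midpoint -3.875: f = 2.152344 > 0 → [-3.875, -3.75]
midpoint -3.8125: f = -0.0679 < 0 → [-3.875, -3.8125]

-0.0679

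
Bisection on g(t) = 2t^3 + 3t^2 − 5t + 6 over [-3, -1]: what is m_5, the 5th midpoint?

midpoint -2: g = 12 > 0 → [-3, -2]
midpoint -2.5: g = 6 > 0 → [-3, -2.5]
midpoint -2.75: g = 0.84375 > 0 → [-3, -2.75]
midpoint -2.875: g = -2.3555 < 0 → [-2.875, -2.75]
midpoint -2.8125: g = -0.7017 < 0 → [-2.8125, -2.75]

-2.8125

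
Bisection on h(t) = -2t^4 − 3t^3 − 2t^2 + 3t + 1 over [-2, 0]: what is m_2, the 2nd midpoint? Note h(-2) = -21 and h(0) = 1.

m = -1, h(m) = -3 (−); new bracket [-1, 0]
m = -0.5, h(m) = -0.75 (−); new bracket [-0.5, 0]

-0.5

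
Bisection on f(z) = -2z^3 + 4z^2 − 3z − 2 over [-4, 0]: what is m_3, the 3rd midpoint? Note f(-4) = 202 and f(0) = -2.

f(-2) = 36 > 0, so the root lies in [-2, 0]
f(-1) = 7 > 0, so the root lies in [-1, 0]
f(-0.5) = 0.75 > 0, so the root lies in [-0.5, 0]

-0.5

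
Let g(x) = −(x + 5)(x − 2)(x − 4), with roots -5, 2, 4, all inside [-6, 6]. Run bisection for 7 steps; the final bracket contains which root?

x = 0 gives g = -40, negative; keep [-6, 0]
x = -3 gives g = -70, negative; keep [-6, -3]
x = -4.5 gives g = -27.625, negative; keep [-6, -4.5]
x = -5.25 gives g = 16.7656, positive; keep [-5.25, -4.5]
x = -4.875 gives g = -7.627, negative; keep [-5.25, -4.875]
x = -5.0625 gives g = 4.0002, positive; keep [-5.0625, -4.875]
x = -4.96875 gives g = -1.9532, negative; keep [-5.0625, -4.96875]

-5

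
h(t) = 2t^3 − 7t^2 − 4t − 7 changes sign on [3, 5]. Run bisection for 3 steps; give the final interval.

[4, 4.25]

m = 4, h(m) = -7 (−); new bracket [4, 5]
m = 4.5, h(m) = 15.5 (+); new bracket [4, 4.5]
m = 4.25, h(m) = 3.09375 (+); new bracket [4, 4.25]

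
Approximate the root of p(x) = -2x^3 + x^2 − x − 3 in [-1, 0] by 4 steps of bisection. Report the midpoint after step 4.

-0.9375

p(-0.5) = -2 < 0, so the root lies in [-1, -0.5]
p(-0.75) = -0.84375 < 0, so the root lies in [-1, -0.75]
p(-0.875) = -0.019531 < 0, so the root lies in [-1, -0.875]
p(-0.9375) = 0.4644 > 0, so the root lies in [-0.9375, -0.875]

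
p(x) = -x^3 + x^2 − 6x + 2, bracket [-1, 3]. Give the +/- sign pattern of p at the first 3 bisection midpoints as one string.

midpoint 1: p = -4 < 0 → [-1, 1]
midpoint 0: p = 2 > 0 → [0, 1]
midpoint 0.5: p = -0.875 < 0 → [0, 0.5]

-+-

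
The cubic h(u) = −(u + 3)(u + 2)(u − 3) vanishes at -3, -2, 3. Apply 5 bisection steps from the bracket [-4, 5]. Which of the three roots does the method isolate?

midpoint 0.5: h = 21.875 > 0 → [0.5, 5]
midpoint 2.75: h = 6.828125 > 0 → [2.75, 5]
midpoint 3.875: h = -35.341797 < 0 → [2.75, 3.875]
midpoint 3.3125: h = -10.4797 < 0 → [2.75, 3.3125]
midpoint 3.03125: h = -0.9483 < 0 → [2.75, 3.03125]

3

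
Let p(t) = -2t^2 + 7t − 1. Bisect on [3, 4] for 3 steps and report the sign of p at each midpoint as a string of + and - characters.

-+-

m = 3.5, p(m) = -1 (−); new bracket [3, 3.5]
m = 3.25, p(m) = 0.625 (+); new bracket [3.25, 3.5]
m = 3.375, p(m) = -0.15625 (−); new bracket [3.25, 3.375]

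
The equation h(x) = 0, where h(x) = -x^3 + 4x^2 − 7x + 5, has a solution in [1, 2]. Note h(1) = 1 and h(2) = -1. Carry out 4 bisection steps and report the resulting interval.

m = 1.5, h(m) = 0.125 (+); new bracket [1.5, 2]
m = 1.75, h(m) = -0.359375 (−); new bracket [1.5, 1.75]
m = 1.625, h(m) = -0.103516 (−); new bracket [1.5, 1.625]
m = 1.5625, h(m) = 0.0134 (+); new bracket [1.5625, 1.625]

[1.5625, 1.625]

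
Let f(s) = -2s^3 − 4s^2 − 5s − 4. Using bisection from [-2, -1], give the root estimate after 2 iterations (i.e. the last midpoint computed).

-1.25

midpoint -1.5: f = 1.25 > 0 → [-1.5, -1]
midpoint -1.25: f = -0.09375 < 0 → [-1.5, -1.25]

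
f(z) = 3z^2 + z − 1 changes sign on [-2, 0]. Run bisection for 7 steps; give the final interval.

f(-1) = 1 > 0, so the root lies in [-1, 0]
f(-0.5) = -0.75 < 0, so the root lies in [-1, -0.5]
f(-0.75) = -0.0625 < 0, so the root lies in [-1, -0.75]
f(-0.875) = 0.4219 > 0, so the root lies in [-0.875, -0.75]
f(-0.8125) = 0.168 > 0, so the root lies in [-0.8125, -0.75]
f(-0.78125) = 0.0498 > 0, so the root lies in [-0.78125, -0.75]
f(-0.765625) = -0.0071 < 0, so the root lies in [-0.78125, -0.765625]

[-0.78125, -0.765625]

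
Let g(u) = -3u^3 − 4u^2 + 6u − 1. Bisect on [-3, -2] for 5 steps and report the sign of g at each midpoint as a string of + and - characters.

m = -2.5, g(m) = 5.875 (+); new bracket [-2.5, -2]
m = -2.25, g(m) = -0.578125 (−); new bracket [-2.5, -2.25]
m = -2.375, g(m) = 2.376953 (+); new bracket [-2.375, -2.25]
m = -2.3125, g(m) = 0.8337 (+); new bracket [-2.3125, -2.25]
m = -2.28125, g(m) = 0.1117 (+); new bracket [-2.28125, -2.25]

+-+++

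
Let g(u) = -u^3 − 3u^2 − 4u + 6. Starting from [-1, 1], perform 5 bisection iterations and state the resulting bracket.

midpoint 0: g = 6 > 0 → [0, 1]
midpoint 0.5: g = 3.125 > 0 → [0.5, 1]
midpoint 0.75: g = 0.890625 > 0 → [0.75, 1]
midpoint 0.875: g = -0.4668 < 0 → [0.75, 0.875]
midpoint 0.8125: g = 0.2332 > 0 → [0.8125, 0.875]

[0.8125, 0.875]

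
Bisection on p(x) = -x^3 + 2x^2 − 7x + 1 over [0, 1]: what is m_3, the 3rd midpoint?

midpoint 0.5: p = -2.125 < 0 → [0, 0.5]
midpoint 0.25: p = -0.640625 < 0 → [0, 0.25]
midpoint 0.125: p = 0.154297 > 0 → [0.125, 0.25]

0.125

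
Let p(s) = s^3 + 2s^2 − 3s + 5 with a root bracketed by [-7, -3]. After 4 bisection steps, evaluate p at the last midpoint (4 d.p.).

p(-5) = -55 < 0, so the root lies in [-5, -3]
p(-4) = -15 < 0, so the root lies in [-4, -3]
p(-3.5) = -2.875 < 0, so the root lies in [-3.5, -3]
p(-3.25) = 1.5469 > 0, so the root lies in [-3.5, -3.25]

1.5469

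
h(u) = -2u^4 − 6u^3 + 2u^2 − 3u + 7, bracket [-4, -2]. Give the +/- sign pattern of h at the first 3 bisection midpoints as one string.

+-+

m = -3, h(m) = 34 (+); new bracket [-4, -3]
m = -3.5, h(m) = -0.875 (−); new bracket [-3.5, -3]
m = -3.25, h(m) = 20.710938 (+); new bracket [-3.5, -3.25]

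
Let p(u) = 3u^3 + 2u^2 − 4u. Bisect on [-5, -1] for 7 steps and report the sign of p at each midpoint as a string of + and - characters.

--+---+

u = -3 gives p = -51, negative; keep [-3, -1]
u = -2 gives p = -8, negative; keep [-2, -1]
u = -1.5 gives p = 0.375, positive; keep [-2, -1.5]
u = -1.75 gives p = -2.9531, negative; keep [-1.75, -1.5]
u = -1.625 gives p = -1.0918, negative; keep [-1.625, -1.5]
u = -1.5625 gives p = -0.3113, negative; keep [-1.5625, -1.5]
u = -1.53125 gives p = 0.0434, positive; keep [-1.5625, -1.53125]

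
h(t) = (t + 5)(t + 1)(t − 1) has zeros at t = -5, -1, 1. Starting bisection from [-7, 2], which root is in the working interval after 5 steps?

-5

t = -2.5 gives h = 13.125, positive; keep [-7, -2.5]
t = -4.75 gives h = 5.390625, positive; keep [-7, -4.75]
t = -5.875 gives h = -29.326172, negative; keep [-5.875, -4.75]
t = -5.3125 gives h = -8.5071, negative; keep [-5.3125, -4.75]
t = -5.03125 gives h = -0.7598, negative; keep [-5.03125, -4.75]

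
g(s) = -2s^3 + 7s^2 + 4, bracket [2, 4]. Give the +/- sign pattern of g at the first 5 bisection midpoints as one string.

++-+-

g(3) = 13 > 0, so the root lies in [3, 4]
g(3.5) = 4 > 0, so the root lies in [3.5, 4]
g(3.75) = -3.03125 < 0, so the root lies in [3.5, 3.75]
g(3.625) = 0.7148 > 0, so the root lies in [3.625, 3.75]
g(3.6875) = -1.0991 < 0, so the root lies in [3.625, 3.6875]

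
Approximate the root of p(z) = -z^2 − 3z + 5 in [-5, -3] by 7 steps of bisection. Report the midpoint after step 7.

-4.203125

m = -4, p(m) = 1 (+); new bracket [-5, -4]
m = -4.5, p(m) = -1.75 (−); new bracket [-4.5, -4]
m = -4.25, p(m) = -0.3125 (−); new bracket [-4.25, -4]
m = -4.125, p(m) = 0.3594 (+); new bracket [-4.25, -4.125]
m = -4.1875, p(m) = 0.0273 (+); new bracket [-4.25, -4.1875]
m = -4.21875, p(m) = -0.1416 (−); new bracket [-4.21875, -4.1875]
m = -4.203125, p(m) = -0.0569 (−); new bracket [-4.203125, -4.1875]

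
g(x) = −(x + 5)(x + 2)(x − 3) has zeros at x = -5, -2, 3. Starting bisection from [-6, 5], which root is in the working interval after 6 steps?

3

x = -0.5 gives g = 23.625, positive; keep [-0.5, 5]
x = 2.25 gives g = 23.109375, positive; keep [2.25, 5]
x = 3.625 gives g = -30.322266, negative; keep [2.25, 3.625]
x = 2.9375 gives g = 2.4495, positive; keep [2.9375, 3.625]
x = 3.28125 gives g = -12.3006, negative; keep [2.9375, 3.28125]
x = 3.109375 gives g = -4.5318, negative; keep [2.9375, 3.109375]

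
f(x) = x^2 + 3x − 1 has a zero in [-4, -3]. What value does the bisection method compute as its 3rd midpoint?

f(-3.5) = 0.75 > 0, so the root lies in [-3.5, -3]
f(-3.25) = -0.1875 < 0, so the root lies in [-3.5, -3.25]
f(-3.375) = 0.265625 > 0, so the root lies in [-3.375, -3.25]

-3.375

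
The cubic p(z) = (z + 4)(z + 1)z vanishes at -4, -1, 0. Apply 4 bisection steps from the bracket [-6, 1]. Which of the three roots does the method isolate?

midpoint -2.5: p = 5.625 > 0 → [-6, -2.5]
midpoint -4.25: p = -3.453125 < 0 → [-4.25, -2.5]
midpoint -3.375: p = 5.009766 > 0 → [-4.25, -3.375]
midpoint -3.8125: p = 2.0105 > 0 → [-4.25, -3.8125]

-4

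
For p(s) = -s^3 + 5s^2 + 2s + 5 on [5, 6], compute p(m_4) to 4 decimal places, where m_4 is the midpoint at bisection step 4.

s = 5.5 gives p = 0.875, positive; keep [5.5, 6]
s = 5.75 gives p = -8.296875, negative; keep [5.5, 5.75]
s = 5.625 gives p = -3.525391, negative; keep [5.5, 5.625]
s = 5.5625 gives p = -1.2795, negative; keep [5.5, 5.5625]

-1.2795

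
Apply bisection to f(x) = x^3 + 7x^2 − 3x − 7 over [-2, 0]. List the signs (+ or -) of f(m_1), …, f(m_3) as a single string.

+--

x = -1 gives f = 2, positive; keep [-1, 0]
x = -0.5 gives f = -3.875, negative; keep [-1, -0.5]
x = -0.75 gives f = -1.234375, negative; keep [-1, -0.75]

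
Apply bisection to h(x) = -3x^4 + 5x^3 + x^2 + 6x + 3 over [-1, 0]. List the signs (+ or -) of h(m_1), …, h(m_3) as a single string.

-++

m = -0.5, h(m) = -0.5625 (−); new bracket [-0.5, 0]
m = -0.25, h(m) = 1.472656 (+); new bracket [-0.5, -0.25]
m = -0.375, h(m) = 0.567627 (+); new bracket [-0.5, -0.375]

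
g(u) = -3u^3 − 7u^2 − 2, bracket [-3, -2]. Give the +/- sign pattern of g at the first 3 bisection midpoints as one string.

g(-2.5) = 1.125 > 0, so the root lies in [-2.5, -2]
g(-2.25) = -3.265625 < 0, so the root lies in [-2.5, -2.25]
g(-2.375) = -1.294922 < 0, so the root lies in [-2.5, -2.375]

+--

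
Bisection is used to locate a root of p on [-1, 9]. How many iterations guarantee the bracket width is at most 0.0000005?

Width after n steps is 10/2^n. Need 2^n ≥ 10/0.0000005 = 20000000.
2^24 = 16777216 < 20000000 ≤ 2^25 = 33554432, so n = 25.

25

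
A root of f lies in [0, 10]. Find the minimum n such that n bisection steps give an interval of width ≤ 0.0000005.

Width after n steps is 10/2^n. Need 2^n ≥ 10/0.0000005 = 20000000.
2^24 = 16777216 < 20000000 ≤ 2^25 = 33554432, so n = 25.

25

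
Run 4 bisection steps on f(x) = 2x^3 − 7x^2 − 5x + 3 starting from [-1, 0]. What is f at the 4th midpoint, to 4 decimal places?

-0.1128

m = -0.5, f(m) = 3.5 (+); new bracket [-1, -0.5]
m = -0.75, f(m) = 1.96875 (+); new bracket [-1, -0.75]
m = -0.875, f(m) = 0.675781 (+); new bracket [-1, -0.875]
m = -0.9375, f(m) = -0.1128 (−); new bracket [-0.9375, -0.875]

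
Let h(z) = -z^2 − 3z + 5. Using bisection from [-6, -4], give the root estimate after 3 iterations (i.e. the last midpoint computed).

-4.25

z = -5 gives h = -5, negative; keep [-5, -4]
z = -4.5 gives h = -1.75, negative; keep [-4.5, -4]
z = -4.25 gives h = -0.3125, negative; keep [-4.25, -4]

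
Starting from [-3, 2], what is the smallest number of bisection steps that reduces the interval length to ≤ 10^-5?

Width after n steps is 5/2^n. Need 2^n ≥ 5/10^-5 = 500000.
2^18 = 262144 < 500000 ≤ 2^19 = 524288, so n = 19.

19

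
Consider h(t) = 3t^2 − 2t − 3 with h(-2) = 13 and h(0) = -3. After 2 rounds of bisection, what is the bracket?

[-1, -0.5]

m = -1, h(m) = 2 (+); new bracket [-1, 0]
m = -0.5, h(m) = -1.25 (−); new bracket [-1, -0.5]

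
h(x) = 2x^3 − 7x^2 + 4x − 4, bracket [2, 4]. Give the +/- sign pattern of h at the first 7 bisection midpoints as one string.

-++++--

x = 3 gives h = -1, negative; keep [3, 4]
x = 3.5 gives h = 10, positive; keep [3, 3.5]
x = 3.25 gives h = 3.71875, positive; keep [3, 3.25]
x = 3.125 gives h = 1.1758, positive; keep [3, 3.125]
x = 3.0625 gives h = 0.0435, positive; keep [3, 3.0625]
x = 3.03125 gives h = -0.4892, negative; keep [3.03125, 3.0625]
x = 3.046875 gives h = -0.2256, negative; keep [3.046875, 3.0625]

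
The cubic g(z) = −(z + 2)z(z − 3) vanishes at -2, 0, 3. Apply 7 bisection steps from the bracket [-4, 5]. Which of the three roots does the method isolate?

3

g(0.5) = 3.125 > 0, so the root lies in [0.5, 5]
g(2.75) = 3.265625 > 0, so the root lies in [2.75, 5]
g(3.875) = -19.919922 < 0, so the root lies in [2.75, 3.875]
g(3.3125) = -5.4993 < 0, so the root lies in [2.75, 3.3125]
g(3.03125) = -0.4766 < 0, so the root lies in [2.75, 3.03125]
g(2.890625) = 1.5462 > 0, so the root lies in [2.890625, 3.03125]
g(2.9609375) = 0.5738 > 0, so the root lies in [2.9609375, 3.03125]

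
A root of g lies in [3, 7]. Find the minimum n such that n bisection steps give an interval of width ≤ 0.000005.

20

Width after n steps is 4/2^n. Need 2^n ≥ 4/0.000005 = 800000.
2^19 = 524288 < 800000 ≤ 2^20 = 1048576, so n = 20.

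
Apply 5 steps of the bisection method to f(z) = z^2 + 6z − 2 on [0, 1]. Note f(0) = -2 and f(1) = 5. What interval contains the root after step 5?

[0.3125, 0.34375]

m = 0.5, f(m) = 1.25 (+); new bracket [0, 0.5]
m = 0.25, f(m) = -0.4375 (−); new bracket [0.25, 0.5]
m = 0.375, f(m) = 0.390625 (+); new bracket [0.25, 0.375]
m = 0.3125, f(m) = -0.0273 (−); new bracket [0.3125, 0.375]
m = 0.34375, f(m) = 0.1807 (+); new bracket [0.3125, 0.34375]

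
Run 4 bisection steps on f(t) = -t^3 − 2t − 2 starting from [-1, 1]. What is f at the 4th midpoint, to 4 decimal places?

0.4199

f(0) = -2 < 0, so the root lies in [-1, 0]
f(-0.5) = -0.875 < 0, so the root lies in [-1, -0.5]
f(-0.75) = -0.078125 < 0, so the root lies in [-1, -0.75]
f(-0.875) = 0.4199 > 0, so the root lies in [-0.875, -0.75]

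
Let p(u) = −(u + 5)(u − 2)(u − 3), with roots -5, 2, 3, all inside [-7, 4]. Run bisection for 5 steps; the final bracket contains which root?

-5

p(-1.5) = -55.125 < 0, so the root lies in [-7, -1.5]
p(-4.25) = -33.984375 < 0, so the root lies in [-7, -4.25]
p(-5.625) = 41.103516 > 0, so the root lies in [-5.625, -4.25]
p(-4.9375) = -3.4417 < 0, so the root lies in [-5.625, -4.9375]
p(-5.28125) = 16.9588 > 0, so the root lies in [-5.28125, -4.9375]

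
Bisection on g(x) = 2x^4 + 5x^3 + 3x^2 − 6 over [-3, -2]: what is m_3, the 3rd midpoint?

-2.125

m = -2.5, g(m) = 12.75 (+); new bracket [-2.5, -2]
m = -2.25, g(m) = 3.492188 (+); new bracket [-2.25, -2]
m = -2.125, g(m) = 0.350098 (+); new bracket [-2.125, -2]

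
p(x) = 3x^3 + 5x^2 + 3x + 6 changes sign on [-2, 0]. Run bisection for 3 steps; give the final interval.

m = -1, p(m) = 5 (+); new bracket [-2, -1]
m = -1.5, p(m) = 2.625 (+); new bracket [-2, -1.5]
m = -1.75, p(m) = -0.015625 (−); new bracket [-1.75, -1.5]

[-1.75, -1.5]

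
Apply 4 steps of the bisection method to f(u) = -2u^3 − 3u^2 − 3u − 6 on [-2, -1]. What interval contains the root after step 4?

[-1.6875, -1.625]

u = -1.5 gives f = -1.5, negative; keep [-2, -1.5]
u = -1.75 gives f = 0.78125, positive; keep [-1.75, -1.5]
u = -1.625 gives f = -0.464844, negative; keep [-1.75, -1.625]
u = -1.6875 gives f = 0.1304, positive; keep [-1.6875, -1.625]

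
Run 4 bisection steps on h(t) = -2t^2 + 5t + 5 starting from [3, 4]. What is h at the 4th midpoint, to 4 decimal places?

-0.3828

midpoint 3.5: h = -2 < 0 → [3, 3.5]
midpoint 3.25: h = 0.125 > 0 → [3.25, 3.5]
midpoint 3.375: h = -0.90625 < 0 → [3.25, 3.375]
midpoint 3.3125: h = -0.3828 < 0 → [3.25, 3.3125]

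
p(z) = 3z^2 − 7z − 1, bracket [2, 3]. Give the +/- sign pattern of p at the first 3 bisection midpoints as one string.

+--

p(2.5) = 0.25 > 0, so the root lies in [2, 2.5]
p(2.25) = -1.5625 < 0, so the root lies in [2.25, 2.5]
p(2.375) = -0.703125 < 0, so the root lies in [2.375, 2.5]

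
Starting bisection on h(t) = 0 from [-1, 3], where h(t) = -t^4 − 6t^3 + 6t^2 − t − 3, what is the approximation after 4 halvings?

t = 1 gives h = -5, negative; keep [-1, 1]
t = 0 gives h = -3, negative; keep [-1, 0]
t = -0.5 gives h = -0.3125, negative; keep [-1, -0.5]
t = -0.75 gives h = 3.3398, positive; keep [-0.75, -0.5]

-0.75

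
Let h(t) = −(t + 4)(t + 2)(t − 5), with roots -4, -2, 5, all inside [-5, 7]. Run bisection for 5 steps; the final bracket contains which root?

midpoint 1: h = 60 > 0 → [1, 7]
midpoint 4: h = 48 > 0 → [4, 7]
midpoint 5.5: h = -35.625 < 0 → [4, 5.5]
midpoint 4.75: h = 14.7656 > 0 → [4.75, 5.5]
midpoint 5.125: h = -8.127 < 0 → [4.75, 5.125]

5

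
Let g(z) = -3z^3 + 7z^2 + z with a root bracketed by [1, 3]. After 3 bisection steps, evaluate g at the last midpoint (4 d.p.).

g(2) = 6 > 0, so the root lies in [2, 3]
g(2.5) = -0.625 < 0, so the root lies in [2, 2.5]
g(2.25) = 3.515625 > 0, so the root lies in [2.25, 2.5]

3.5156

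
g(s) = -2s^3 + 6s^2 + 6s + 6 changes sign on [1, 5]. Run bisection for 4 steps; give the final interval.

[3.75, 4]

g(3) = 24 > 0, so the root lies in [3, 5]
g(4) = -2 < 0, so the root lies in [3, 4]
g(3.5) = 14.75 > 0, so the root lies in [3.5, 4]
g(3.75) = 7.4062 > 0, so the root lies in [3.75, 4]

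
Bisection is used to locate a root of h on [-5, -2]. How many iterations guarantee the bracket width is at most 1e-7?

Width after n steps is 3/2^n. Need 2^n ≥ 3/1e-7 = 30000000.
2^24 = 16777216 < 30000000 ≤ 2^25 = 33554432, so n = 25.

25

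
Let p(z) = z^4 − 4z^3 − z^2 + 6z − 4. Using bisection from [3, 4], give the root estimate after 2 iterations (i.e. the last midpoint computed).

midpoint 3.5: p = -16.6875 < 0 → [3.5, 4]
midpoint 3.75: p = -8.746094 < 0 → [3.75, 4]

3.75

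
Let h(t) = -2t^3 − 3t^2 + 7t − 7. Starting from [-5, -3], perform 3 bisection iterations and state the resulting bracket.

t = -4 gives h = 45, positive; keep [-4, -3]
t = -3.5 gives h = 17.5, positive; keep [-3.5, -3]
t = -3.25 gives h = 7.21875, positive; keep [-3.25, -3]

[-3.25, -3]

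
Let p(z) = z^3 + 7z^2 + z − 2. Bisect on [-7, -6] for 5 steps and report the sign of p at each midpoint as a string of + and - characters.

++--+

m = -6.5, p(m) = 12.625 (+); new bracket [-7, -6.5]
m = -6.75, p(m) = 2.640625 (+); new bracket [-7, -6.75]
m = -6.875, p(m) = -2.966797 (−); new bracket [-6.875, -6.75]
m = -6.8125, p(m) = -0.1106 (−); new bracket [-6.8125, -6.75]
m = -6.78125, p(m) = 1.278 (+); new bracket [-6.8125, -6.78125]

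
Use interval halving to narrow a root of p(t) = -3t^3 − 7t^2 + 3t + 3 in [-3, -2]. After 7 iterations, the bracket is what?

midpoint -2.5: p = -1.375 < 0 → [-3, -2.5]
midpoint -2.75: p = 4.203125 > 0 → [-2.75, -2.5]
midpoint -2.625: p = 1.154297 > 0 → [-2.625, -2.5]
midpoint -2.5625: p = -0.1731 < 0 → [-2.625, -2.5625]
midpoint -2.59375: p = 0.4746 > 0 → [-2.59375, -2.5625]
midpoint -2.578125: p = 0.1468 > 0 → [-2.578125, -2.5625]
midpoint -2.5703125: p = -0.0141 < 0 → [-2.578125, -2.5703125]

[-2.578125, -2.5703125]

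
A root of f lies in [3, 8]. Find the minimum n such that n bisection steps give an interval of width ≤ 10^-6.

Width after n steps is 5/2^n. Need 2^n ≥ 5/10^-6 = 5000000.
2^22 = 4194304 < 5000000 ≤ 2^23 = 8388608, so n = 23.

23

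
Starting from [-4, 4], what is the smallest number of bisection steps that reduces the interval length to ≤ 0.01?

10

Width after n steps is 8/2^n. Need 2^n ≥ 8/0.01 = 800.
2^9 = 512 < 800 ≤ 2^10 = 1024, so n = 10.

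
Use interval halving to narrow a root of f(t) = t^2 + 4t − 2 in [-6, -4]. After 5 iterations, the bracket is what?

midpoint -5: f = 3 > 0 → [-5, -4]
midpoint -4.5: f = 0.25 > 0 → [-4.5, -4]
midpoint -4.25: f = -0.9375 < 0 → [-4.5, -4.25]
midpoint -4.375: f = -0.3594 < 0 → [-4.5, -4.375]
midpoint -4.4375: f = -0.0586 < 0 → [-4.5, -4.4375]

[-4.5, -4.4375]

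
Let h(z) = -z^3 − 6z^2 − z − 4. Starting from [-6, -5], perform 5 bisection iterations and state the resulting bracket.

[-5.96875, -5.9375]

m = -5.5, h(m) = -13.625 (−); new bracket [-6, -5.5]
m = -5.75, h(m) = -6.515625 (−); new bracket [-6, -5.75]
m = -5.875, h(m) = -2.439453 (−); new bracket [-6, -5.875]
m = -5.9375, h(m) = -0.2659 (−); new bracket [-6, -5.9375]
m = -5.96875, h(m) = 0.8554 (+); new bracket [-5.96875, -5.9375]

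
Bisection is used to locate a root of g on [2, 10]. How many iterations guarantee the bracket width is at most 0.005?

11

Width after n steps is 8/2^n. Need 2^n ≥ 8/0.005 = 1600.
2^10 = 1024 < 1600 ≤ 2^11 = 2048, so n = 11.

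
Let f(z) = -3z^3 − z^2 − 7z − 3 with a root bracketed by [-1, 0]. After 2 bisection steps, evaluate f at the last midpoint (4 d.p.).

f(-0.5) = 0.625 > 0, so the root lies in [-0.5, 0]
f(-0.25) = -1.265625 < 0, so the root lies in [-0.5, -0.25]

-1.2656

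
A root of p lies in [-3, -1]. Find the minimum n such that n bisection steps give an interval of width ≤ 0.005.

Width after n steps is 2/2^n. Need 2^n ≥ 2/0.005 = 400.
2^8 = 256 < 400 ≤ 2^9 = 512, so n = 9.

9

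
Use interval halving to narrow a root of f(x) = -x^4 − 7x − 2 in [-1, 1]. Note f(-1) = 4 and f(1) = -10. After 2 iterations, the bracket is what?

[-0.5, 0]

f(0) = -2 < 0, so the root lies in [-1, 0]
f(-0.5) = 1.4375 > 0, so the root lies in [-0.5, 0]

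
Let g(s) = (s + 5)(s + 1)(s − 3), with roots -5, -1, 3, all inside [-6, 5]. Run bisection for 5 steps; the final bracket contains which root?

3

m = -0.5, g(m) = -7.875 (−); new bracket [-0.5, 5]
m = 2.25, g(m) = -17.671875 (−); new bracket [2.25, 5]
m = 3.625, g(m) = 24.931641 (+); new bracket [2.25, 3.625]
m = 2.9375, g(m) = -1.9534 (−); new bracket [2.9375, 3.625]
m = 3.28125, g(m) = 9.9715 (+); new bracket [2.9375, 3.28125]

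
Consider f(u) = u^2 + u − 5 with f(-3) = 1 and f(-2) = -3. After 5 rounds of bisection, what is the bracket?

[-2.8125, -2.78125]

midpoint -2.5: f = -1.25 < 0 → [-3, -2.5]
midpoint -2.75: f = -0.1875 < 0 → [-3, -2.75]
midpoint -2.875: f = 0.390625 > 0 → [-2.875, -2.75]
midpoint -2.8125: f = 0.0977 > 0 → [-2.8125, -2.75]
midpoint -2.78125: f = -0.0459 < 0 → [-2.8125, -2.78125]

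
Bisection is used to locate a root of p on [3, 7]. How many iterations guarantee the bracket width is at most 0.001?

12

Width after n steps is 4/2^n. Need 2^n ≥ 4/0.001 = 4000.
2^11 = 2048 < 4000 ≤ 2^12 = 4096, so n = 12.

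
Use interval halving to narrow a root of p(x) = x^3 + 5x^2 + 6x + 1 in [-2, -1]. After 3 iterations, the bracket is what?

[-1.625, -1.5]

p(-1.5) = -0.125 < 0, so the root lies in [-2, -1.5]
p(-1.75) = 0.453125 > 0, so the root lies in [-1.75, -1.5]
p(-1.625) = 0.162109 > 0, so the root lies in [-1.625, -1.5]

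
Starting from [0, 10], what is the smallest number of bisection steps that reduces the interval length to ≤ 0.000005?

Width after n steps is 10/2^n. Need 2^n ≥ 10/0.000005 = 2000000.
2^20 = 1048576 < 2000000 ≤ 2^21 = 2097152, so n = 21.

21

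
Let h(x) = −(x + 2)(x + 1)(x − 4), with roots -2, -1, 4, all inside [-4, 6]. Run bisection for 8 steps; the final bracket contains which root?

4

x = 1 gives h = 18, positive; keep [1, 6]
x = 3.5 gives h = 12.375, positive; keep [3.5, 6]
x = 4.75 gives h = -29.109375, negative; keep [3.5, 4.75]
x = 4.125 gives h = -3.9238, negative; keep [3.5, 4.125]
x = 3.8125 gives h = 5.2449, positive; keep [3.8125, 4.125]
x = 3.96875 gives h = 0.9268, positive; keep [3.96875, 4.125]
x = 4.046875 gives h = -1.4305, negative; keep [3.96875, 4.046875]
x = 4.0078125 gives h = -0.235, negative; keep [3.96875, 4.0078125]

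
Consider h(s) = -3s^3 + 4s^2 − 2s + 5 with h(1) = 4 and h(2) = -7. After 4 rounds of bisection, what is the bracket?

[1.5625, 1.625]

s = 1.5 gives h = 0.875, positive; keep [1.5, 2]
s = 1.75 gives h = -2.328125, negative; keep [1.5, 1.75]
s = 1.625 gives h = -0.560547, negative; keep [1.5, 1.625]
s = 1.5625 gives h = 0.1965, positive; keep [1.5625, 1.625]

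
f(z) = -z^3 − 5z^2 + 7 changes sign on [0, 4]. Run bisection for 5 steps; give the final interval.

[1, 1.125]

z = 2 gives f = -21, negative; keep [0, 2]
z = 1 gives f = 1, positive; keep [1, 2]
z = 1.5 gives f = -7.625, negative; keep [1, 1.5]
z = 1.25 gives f = -2.7656, negative; keep [1, 1.25]
z = 1.125 gives f = -0.752, negative; keep [1, 1.125]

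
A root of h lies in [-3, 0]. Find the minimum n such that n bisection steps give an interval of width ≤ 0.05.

6

Width after n steps is 3/2^n. Need 2^n ≥ 3/0.05 = 60.
2^5 = 32 < 60 ≤ 2^6 = 64, so n = 6.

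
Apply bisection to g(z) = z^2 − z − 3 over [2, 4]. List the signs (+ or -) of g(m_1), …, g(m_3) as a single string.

z = 3 gives g = 3, positive; keep [2, 3]
z = 2.5 gives g = 0.75, positive; keep [2, 2.5]
z = 2.25 gives g = -0.1875, negative; keep [2.25, 2.5]

++-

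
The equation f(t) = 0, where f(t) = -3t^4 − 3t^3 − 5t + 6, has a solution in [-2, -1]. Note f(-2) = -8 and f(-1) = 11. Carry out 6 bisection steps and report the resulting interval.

t = -1.5 gives f = 8.4375, positive; keep [-2, -1.5]
t = -1.75 gives f = 2.691406, positive; keep [-2, -1.75]
t = -1.875 gives f = -1.928467, negative; keep [-1.875, -1.75]
t = -1.8125 gives f = 0.5488, positive; keep [-1.875, -1.8125]
t = -1.84375 gives f = -0.6463, negative; keep [-1.84375, -1.8125]
t = -1.828125 gives f = -0.0381, negative; keep [-1.828125, -1.8125]

[-1.828125, -1.8125]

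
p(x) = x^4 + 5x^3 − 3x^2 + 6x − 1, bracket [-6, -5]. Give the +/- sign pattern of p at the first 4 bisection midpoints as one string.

-+--

midpoint -5.5: p = -41.5625 < 0 → [-6, -5.5]
midpoint -5.75: p = 7.894531 > 0 → [-5.75, -5.5]
midpoint -5.625: p = -18.435303 < 0 → [-5.75, -5.625]
midpoint -5.6875: p = -5.6836 < 0 → [-5.75, -5.6875]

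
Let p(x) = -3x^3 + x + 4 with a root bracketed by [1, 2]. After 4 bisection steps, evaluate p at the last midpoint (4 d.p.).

0.1638

midpoint 1.5: p = -4.625 < 0 → [1, 1.5]
midpoint 1.25: p = -0.609375 < 0 → [1, 1.25]
midpoint 1.125: p = 0.853516 > 0 → [1.125, 1.25]
midpoint 1.1875: p = 0.1638 > 0 → [1.1875, 1.25]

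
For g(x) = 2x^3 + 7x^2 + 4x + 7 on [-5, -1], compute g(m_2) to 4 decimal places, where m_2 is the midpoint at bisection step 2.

-25.0000

m = -3, g(m) = 4 (+); new bracket [-5, -3]
m = -4, g(m) = -25 (−); new bracket [-4, -3]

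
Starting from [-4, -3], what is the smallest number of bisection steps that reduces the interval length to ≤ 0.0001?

Width after n steps is 1/2^n. Need 2^n ≥ 1/0.0001 = 10000.
2^13 = 8192 < 10000 ≤ 2^14 = 16384, so n = 14.

14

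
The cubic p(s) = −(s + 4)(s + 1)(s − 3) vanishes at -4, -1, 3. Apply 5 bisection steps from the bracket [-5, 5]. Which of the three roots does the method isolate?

m = 0, p(m) = 12 (+); new bracket [0, 5]
m = 2.5, p(m) = 11.375 (+); new bracket [2.5, 5]
m = 3.75, p(m) = -27.609375 (−); new bracket [2.5, 3.75]
m = 3.125, p(m) = -3.6738 (−); new bracket [2.5, 3.125]
m = 2.8125, p(m) = 4.8699 (+); new bracket [2.8125, 3.125]

3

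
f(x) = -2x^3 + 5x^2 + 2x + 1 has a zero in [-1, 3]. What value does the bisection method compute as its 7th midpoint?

x = 1 gives f = 6, positive; keep [1, 3]
x = 2 gives f = 9, positive; keep [2, 3]
x = 2.5 gives f = 6, positive; keep [2.5, 3]
x = 2.75 gives f = 2.7188, positive; keep [2.75, 3]
x = 2.875 gives f = 0.5508, positive; keep [2.875, 3]
x = 2.9375 gives f = -0.6753, negative; keep [2.875, 2.9375]
x = 2.90625 gives f = -0.0501, negative; keep [2.875, 2.90625]

2.90625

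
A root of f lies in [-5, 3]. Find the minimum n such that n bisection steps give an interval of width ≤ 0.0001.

Width after n steps is 8/2^n. Need 2^n ≥ 8/0.0001 = 80000.
2^16 = 65536 < 80000 ≤ 2^17 = 131072, so n = 17.

17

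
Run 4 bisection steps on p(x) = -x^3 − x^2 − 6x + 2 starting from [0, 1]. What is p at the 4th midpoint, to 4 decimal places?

x = 0.5 gives p = -1.375, negative; keep [0, 0.5]
x = 0.25 gives p = 0.421875, positive; keep [0.25, 0.5]
x = 0.375 gives p = -0.443359, negative; keep [0.25, 0.375]
x = 0.3125 gives p = -0.0032, negative; keep [0.25, 0.3125]

-0.0032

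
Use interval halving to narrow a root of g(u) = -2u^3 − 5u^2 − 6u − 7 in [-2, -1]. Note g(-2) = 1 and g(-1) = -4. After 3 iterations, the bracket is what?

[-2, -1.875]

midpoint -1.5: g = -2.5 < 0 → [-2, -1.5]
midpoint -1.75: g = -1.09375 < 0 → [-2, -1.75]
midpoint -1.875: g = -0.144531 < 0 → [-2, -1.875]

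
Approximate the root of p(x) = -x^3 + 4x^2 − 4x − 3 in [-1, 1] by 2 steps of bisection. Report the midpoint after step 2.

-0.5

x = 0 gives p = -3, negative; keep [-1, 0]
x = -0.5 gives p = 0.125, positive; keep [-0.5, 0]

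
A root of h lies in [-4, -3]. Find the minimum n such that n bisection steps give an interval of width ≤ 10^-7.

Width after n steps is 1/2^n. Need 2^n ≥ 1/10^-7 = 10000000.
2^23 = 8388608 < 10000000 ≤ 2^24 = 16777216, so n = 24.

24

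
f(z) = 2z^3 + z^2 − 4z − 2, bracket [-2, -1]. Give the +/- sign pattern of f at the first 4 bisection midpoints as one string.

z = -1.5 gives f = -0.5, negative; keep [-1.5, -1]
z = -1.25 gives f = 0.65625, positive; keep [-1.5, -1.25]
z = -1.375 gives f = 0.191406, positive; keep [-1.5, -1.375]
z = -1.4375 gives f = -0.1245, negative; keep [-1.4375, -1.375]

-++-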